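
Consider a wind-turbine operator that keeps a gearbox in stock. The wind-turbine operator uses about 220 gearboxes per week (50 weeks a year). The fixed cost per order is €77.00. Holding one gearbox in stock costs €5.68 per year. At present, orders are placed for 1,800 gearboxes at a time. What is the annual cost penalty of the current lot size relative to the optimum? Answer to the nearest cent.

Extra cost ≈ €2,480.63 per year

Annual demand D = 220 × 50 = 11,000.
EOQ = √(2DS/H) = √(2 × 11,000 × 77 / 5.68) ≈ 546.11.
Cost at Q* = (D/Q*)S + (Q*/2)H = √(2DSH) ≈ €3,101.92.
Cost at Q = 1,800: (11,000/1,800)×77 + (1,800/2)×5.68 = €470.56 + €5,112.00 = €5,582.56.
Excess = €5,582.56 − €3,101.92 = €2,480.63.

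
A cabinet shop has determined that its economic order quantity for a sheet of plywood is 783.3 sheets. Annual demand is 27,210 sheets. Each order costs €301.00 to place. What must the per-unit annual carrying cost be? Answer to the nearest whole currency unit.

H ≈ €27

Invert the EOQ relation Q*² = 2DS/H.
From Q* = √(2DS/H): H = 2DS / Q*² = 2 × 27,210 × 301 / 783.3² = 26.6974.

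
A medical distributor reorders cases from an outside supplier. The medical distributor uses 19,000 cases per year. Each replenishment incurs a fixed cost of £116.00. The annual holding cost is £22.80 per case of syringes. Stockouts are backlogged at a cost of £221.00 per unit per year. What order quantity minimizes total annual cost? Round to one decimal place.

Q* ≈ 461.8 cases

With planned backorders, Q* = √(2DS/H) · √((H+B)/B).
√(2DS/H) = √(2 × 19,000 × 116 / 22.8) = 439.697.
√((H+B)/B) = √((22.8+221)/221) = 1.0503.
Q* ≈ 461.821.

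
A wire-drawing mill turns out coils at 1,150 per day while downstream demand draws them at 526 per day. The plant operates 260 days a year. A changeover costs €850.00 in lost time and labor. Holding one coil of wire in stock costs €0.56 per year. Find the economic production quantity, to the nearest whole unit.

Annual demand D = 526 × 260 = 136,760.
Production build-up factor (1 − d/p) = 1 − 526/1,150 = 0.5426.
Q* = √(2DS / (H(1 − d/p))) = √(2 × 136,760 × 850 / (0.56 × 0.5426)).
= √(232,492,000 / 0.3039) ≈ 27660.920.

Q* ≈ 27,661 coils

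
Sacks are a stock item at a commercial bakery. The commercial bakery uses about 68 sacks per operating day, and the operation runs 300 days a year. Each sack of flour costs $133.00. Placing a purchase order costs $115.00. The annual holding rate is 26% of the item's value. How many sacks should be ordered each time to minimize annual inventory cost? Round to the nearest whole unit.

Q* ≈ 368 sacks

Annual demand D = 68 × 300 = 20,400.
Holding cost H = 0.26 × $133.00 = $34.5800 per unit per year.
EOQ = √(2DS / H) = √(2 × 20,400 × 115 / 34.58).
= √(4,692,000 / 34.58) = √135,685.3673 ≈ 368.355.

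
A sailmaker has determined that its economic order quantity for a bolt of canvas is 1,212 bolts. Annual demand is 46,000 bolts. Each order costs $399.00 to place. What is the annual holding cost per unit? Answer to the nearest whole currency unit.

H ≈ $25

Invert the EOQ relation Q*² = 2DS/H.
From Q* = √(2DS/H): H = 2DS / Q*² = 2 × 46,000 × 399 / 1,212² = 24.9894.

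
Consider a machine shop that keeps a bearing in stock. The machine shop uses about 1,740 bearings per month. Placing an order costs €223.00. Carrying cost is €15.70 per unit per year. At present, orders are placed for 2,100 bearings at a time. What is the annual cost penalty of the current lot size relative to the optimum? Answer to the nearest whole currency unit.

Extra cost ≈ €6,611 per year

Annual demand D = 1,740 × 12 = 20,880.
EOQ = √(2DS/H) = √(2 × 20,880 × 223 / 15.7) ≈ 770.16.
Cost at Q* = (D/Q*)S + (Q*/2)H = √(2DSH) ≈ €12,091.56.
Cost at Q = 2,100: (20,880/2,100)×223 + (2,100/2)×15.7 = €2,217.26 + €16,485.00 = €18,702.26.
Excess = €18,702.26 − €12,091.56 = €6,610.69.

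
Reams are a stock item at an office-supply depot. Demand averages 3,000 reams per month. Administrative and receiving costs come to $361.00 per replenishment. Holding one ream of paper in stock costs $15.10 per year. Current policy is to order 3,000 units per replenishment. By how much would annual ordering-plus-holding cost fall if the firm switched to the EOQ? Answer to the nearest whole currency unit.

Annual demand D = 3,000 × 12 = 36,000.
EOQ = √(2DS/H) = √(2 × 36,000 × 361 / 15.1) ≈ 1311.99.
Cost at Q* = (D/Q*)S + (Q*/2)H = √(2DSH) ≈ $19,811.09.
Cost at Q = 3,000: (36,000/3,000)×361 + (3,000/2)×15.1 = $4,332.00 + $22,650.00 = $26,982.00.
Excess = $26,982.00 − $19,811.09 = $7,170.91.

Extra cost ≈ $7,171 per year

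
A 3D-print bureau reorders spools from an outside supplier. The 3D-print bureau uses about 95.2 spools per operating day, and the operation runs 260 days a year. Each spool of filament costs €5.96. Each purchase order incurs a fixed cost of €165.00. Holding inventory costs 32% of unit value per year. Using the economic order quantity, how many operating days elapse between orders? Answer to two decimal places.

Annual demand D = 95.2 × 260 = 24,752.
Holding cost H = 0.32 × €5.96 = €1.9072 per unit per year.
The optimal lot size = √(2DS/H) = √(2 × 24,752 × 165 / 1.9072) ≈ 2069.49.
Cycle time = Q*/D × 260 = 2069.49 / 24,752 × 260 ≈ 21.738 days.

T ≈ 21.74 days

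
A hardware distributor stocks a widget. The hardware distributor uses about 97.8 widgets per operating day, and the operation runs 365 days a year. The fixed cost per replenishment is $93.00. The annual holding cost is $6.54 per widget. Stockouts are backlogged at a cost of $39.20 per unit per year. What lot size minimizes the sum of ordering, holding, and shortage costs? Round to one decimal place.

Q* ≈ 1,088.4 widgets

Annual demand D = 97.8 × 365 = 35,697.
With planned backorders, Q* = √(2DS/H) · √((H+B)/B).
√(2DS/H) = √(2 × 35,697 × 93 / 6.54) = 1007.589.
√((H+B)/B) = √((6.54+39.2)/39.2) = 1.0802.
Q* ≈ 1088.400.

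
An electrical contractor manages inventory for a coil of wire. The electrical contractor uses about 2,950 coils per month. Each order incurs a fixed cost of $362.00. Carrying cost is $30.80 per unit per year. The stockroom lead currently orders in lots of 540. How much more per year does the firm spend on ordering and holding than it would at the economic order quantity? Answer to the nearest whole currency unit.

Extra cost ≈ $3,951 per year

Annual demand D = 2,950 × 12 = 35,400.
EOQ = √(2DS/H) = √(2 × 35,400 × 362 / 30.8) ≈ 912.21.
Cost at Q* = (D/Q*)S + (Q*/2)H = √(2DSH) ≈ $28,096.12.
Cost at Q = 540: (35,400/540)×362 + (540/2)×30.8 = $23,731.11 + $8,316.00 = $32,047.11.
Excess = $32,047.11 − $28,096.12 = $3,951.00.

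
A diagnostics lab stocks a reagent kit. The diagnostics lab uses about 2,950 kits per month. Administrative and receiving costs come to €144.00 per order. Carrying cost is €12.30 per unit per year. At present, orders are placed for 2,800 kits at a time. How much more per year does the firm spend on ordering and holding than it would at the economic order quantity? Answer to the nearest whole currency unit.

Extra cost ≈ €7,842 per year

Annual demand D = 2,950 × 12 = 35,400.
EOQ = √(2DS/H) = √(2 × 35,400 × 144 / 12.3) ≈ 910.43.
Cost at Q* = (D/Q*)S + (Q*/2)H = √(2DSH) ≈ €11,198.26.
Cost at Q = 2,800: (35,400/2,800)×144 + (2,800/2)×12.3 = €1,820.57 + €17,220.00 = €19,040.57.
Excess = €19,040.57 − €11,198.26 = €7,842.31.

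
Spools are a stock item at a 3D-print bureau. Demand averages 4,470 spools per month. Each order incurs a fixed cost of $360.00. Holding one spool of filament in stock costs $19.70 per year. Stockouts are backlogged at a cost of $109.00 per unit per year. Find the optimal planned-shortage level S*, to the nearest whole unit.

S* ≈ 233 spools

Annual demand D = 4,470 × 12 = 53,640.
With planned backorders, Q* = √(2DS/H) · √((H+B)/B).
√(2DS/H) = √(2 × 53,640 × 360 / 19.7) = 1400.160.
√((H+B)/B) = √((19.7+109)/109) = 1.0866.
Q* ≈ 1521.435.
S* = Q* · H/(H+B) = 1521.435 × 19.7/128.7 ≈ 232.885.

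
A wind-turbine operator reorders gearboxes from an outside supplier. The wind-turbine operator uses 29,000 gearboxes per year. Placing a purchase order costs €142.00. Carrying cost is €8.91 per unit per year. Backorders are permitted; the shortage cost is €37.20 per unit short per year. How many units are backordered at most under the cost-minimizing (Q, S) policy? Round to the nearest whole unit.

S* ≈ 207 gearboxes

With planned backorders, Q* = √(2DS/H) · √((H+B)/B).
√(2DS/H) = √(2 × 29,000 × 142 / 8.91) = 961.434.
√((H+B)/B) = √((8.91+37.2)/37.2) = 1.1133.
Q* ≈ 1070.398.
S* = Q* · H/(H+B) = 1070.398 × 8.91/46.11 ≈ 206.837.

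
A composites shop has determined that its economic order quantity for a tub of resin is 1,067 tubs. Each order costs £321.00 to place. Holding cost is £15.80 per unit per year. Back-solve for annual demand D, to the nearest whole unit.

Squaring Q* = √(2DS/H) gives Q*² = 2DS/H.
From Q* = √(2DS/H): D = Q*²H / (2S) = 1,067² × 15.8 / (2 × 321) = 28018.888.

D ≈ 28,019 tubs per year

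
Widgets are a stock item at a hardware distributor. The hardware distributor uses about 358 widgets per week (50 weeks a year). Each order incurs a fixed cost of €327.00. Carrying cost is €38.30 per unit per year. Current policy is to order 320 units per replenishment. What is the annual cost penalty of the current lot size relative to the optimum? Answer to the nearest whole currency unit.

Annual demand D = 358 × 50 = 17,900.
EOQ = √(2DS/H) = √(2 × 17,900 × 327 / 38.3) ≈ 552.86.
Cost at Q* = (D/Q*)S + (Q*/2)H = √(2DSH) ≈ €21,174.58.
Cost at Q = 320: (17,900/320)×327 + (320/2)×38.3 = €18,291.56 + €6,128.00 = €24,419.56.
Excess = €24,419.56 − €21,174.58 = €3,244.98.

Extra cost ≈ €3,245 per year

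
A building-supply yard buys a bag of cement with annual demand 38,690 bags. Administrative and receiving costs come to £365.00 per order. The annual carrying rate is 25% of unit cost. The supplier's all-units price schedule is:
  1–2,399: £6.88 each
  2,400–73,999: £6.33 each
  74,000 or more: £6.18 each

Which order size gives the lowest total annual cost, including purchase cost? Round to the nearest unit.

Q* ≈ 4,225 bags

Holding cost per unit per year at price C is H = 0.25·C.
For each price level, check whether its EOQ is feasible; otherwise the best quantity at that price is the breakpoint.
Tier 1 (£6.88): EOQ = 4052.3 exceeds tier's upper bound 2399, so this tier is dominated.
EOQ at £6.33 = 4224.6 (feasible in tier 2): TC = 38,690×£6.33 + (38,690/4224.6)×365 + (4224.6/2)×0.25×£6.33 = £251,593.18.
EOQ at £6.18 = 4275.6 < 74000, so use break Q=74000: TC = 38,690×£6.18 + (38,690/74000.0)×365 + (74000.0/2)×0.25×£6.18 = £296,460.04.
Lowest total cost is £251,593.18 at Q = 4224.6.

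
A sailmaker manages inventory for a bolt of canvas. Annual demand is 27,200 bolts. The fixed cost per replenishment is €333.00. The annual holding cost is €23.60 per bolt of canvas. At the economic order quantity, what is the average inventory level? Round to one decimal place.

Q* = √(2DS/H) = √(2 × 27,200 × 333 / 23.6) ≈ 876.12.
Average inventory = Q*/2 ≈ 876.12 / 2 = 438.062.

Average inventory ≈ 438.1 bolts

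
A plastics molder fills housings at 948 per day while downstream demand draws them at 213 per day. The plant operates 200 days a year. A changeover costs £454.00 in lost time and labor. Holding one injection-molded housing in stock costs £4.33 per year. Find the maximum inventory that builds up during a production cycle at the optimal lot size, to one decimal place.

Annual demand D = 213 × 200 = 42,600.
Production build-up factor (1 − d/p) = 1 − 213/948 = 0.7753.
Q* = √(2DS / (H(1 − d/p))) = √(2 × 42,600 × 454 / (4.33 × 0.7753)).
= √(38,680,800 / 3.3571) ≈ 3394.410.
Maximum inventory = Q*(1 − d/p) = 3394.410 × 0.7753 ≈ 2631.742.

I_max ≈ 2,631.7 housings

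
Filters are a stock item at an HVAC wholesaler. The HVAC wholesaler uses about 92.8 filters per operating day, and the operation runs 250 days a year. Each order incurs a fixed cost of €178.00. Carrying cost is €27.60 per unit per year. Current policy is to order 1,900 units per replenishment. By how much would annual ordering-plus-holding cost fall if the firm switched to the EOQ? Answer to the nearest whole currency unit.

Extra cost ≈ €13,295 per year

Annual demand D = 92.8 × 250 = 23,200.
EOQ = √(2DS/H) = √(2 × 23,200 × 178 / 27.6) ≈ 547.03.
Cost at Q* = (D/Q*)S + (Q*/2)H = √(2DSH) ≈ €15,098.14.
Cost at Q = 1,900: (23,200/1,900)×178 + (1,900/2)×27.6 = €2,173.47 + €26,220.00 = €28,393.47.
Excess = €28,393.47 − €15,098.14 = €13,295.33.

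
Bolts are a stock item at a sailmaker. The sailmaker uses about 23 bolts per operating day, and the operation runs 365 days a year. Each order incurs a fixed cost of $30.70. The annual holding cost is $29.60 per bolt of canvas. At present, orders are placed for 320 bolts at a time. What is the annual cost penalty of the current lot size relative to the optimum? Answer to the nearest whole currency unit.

Extra cost ≈ $1,635 per year

Annual demand D = 23 × 365 = 8,395.
EOQ = √(2DS/H) = √(2 × 8,395 × 30.7 / 29.6) ≈ 131.96.
Cost at Q* = (D/Q*)S + (Q*/2)H = √(2DSH) ≈ $3,906.07.
Cost at Q = 320: (8,395/320)×30.7 + (320/2)×29.6 = $805.40 + $4,736.00 = $5,541.40.
Excess = $5,541.40 − $3,906.07 = $1,635.32.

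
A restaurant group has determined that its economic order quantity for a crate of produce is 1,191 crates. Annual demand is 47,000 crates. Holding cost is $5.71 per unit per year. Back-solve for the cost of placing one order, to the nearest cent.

S ≈ $86.17

Squaring Q* = √(2DS/H) gives Q*² = 2DS/H.
From Q* = √(2DS/H): S = Q*²H / (2D) = 1,191² × 5.71 / (2 × 47,000) = 86.1652.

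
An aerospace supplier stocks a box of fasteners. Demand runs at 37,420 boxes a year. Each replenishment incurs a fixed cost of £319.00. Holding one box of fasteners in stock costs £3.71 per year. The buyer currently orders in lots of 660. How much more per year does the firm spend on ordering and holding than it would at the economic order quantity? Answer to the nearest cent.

Extra cost ≈ £9,899.34 per year

EOQ = √(2DS/H) = √(2 × 37,420 × 319 / 3.71) ≈ 2536.74.
Cost at Q* = (D/Q*)S + (Q*/2)H = √(2DSH) ≈ £9,411.29.
Cost at Q = 660: (37,420/660)×319 + (660/2)×3.71 = £18,086.33 + £1,224.30 = £19,310.63.
Excess = £19,310.63 − £9,411.29 = £9,899.34.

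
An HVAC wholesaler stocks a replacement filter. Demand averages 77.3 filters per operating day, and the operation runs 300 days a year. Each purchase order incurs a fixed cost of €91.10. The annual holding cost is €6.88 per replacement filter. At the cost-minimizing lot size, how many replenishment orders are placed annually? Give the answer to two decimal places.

N ≈ 29.59 orders per year

Annual demand D = 77.3 × 300 = 23,190.
EOQ = √(2DS/H) = √(2 × 23,190 × 91.1 / 6.88) ≈ 783.66.
Orders per year = D / Q* = 23,190 / 783.66 ≈ 29.592.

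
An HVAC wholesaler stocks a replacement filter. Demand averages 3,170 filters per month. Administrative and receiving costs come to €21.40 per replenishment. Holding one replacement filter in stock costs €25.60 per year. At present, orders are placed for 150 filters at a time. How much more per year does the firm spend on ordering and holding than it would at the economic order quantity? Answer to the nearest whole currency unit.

Annual demand D = 3,170 × 12 = 38,040.
EOQ = √(2DS/H) = √(2 × 38,040 × 21.4 / 25.6) ≈ 252.19.
Cost at Q* = (D/Q*)S + (Q*/2)H = √(2DSH) ≈ €6,455.98.
Cost at Q = 150: (38,040/150)×21.4 + (150/2)×25.6 = €5,427.04 + €1,920.00 = €7,347.04.
Excess = €7,347.04 − €6,455.98 = €891.06.

Extra cost ≈ €891 per year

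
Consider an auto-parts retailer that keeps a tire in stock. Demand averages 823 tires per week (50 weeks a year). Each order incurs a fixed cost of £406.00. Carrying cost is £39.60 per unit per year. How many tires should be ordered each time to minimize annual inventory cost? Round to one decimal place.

Q* ≈ 918.6 tires

Annual demand D = 823 × 50 = 41,150.
EOQ = √(2DS / H) = √(2 × 41,150 × 406 / 39.6).
= √(33,413,800 / 39.6) = √843,782.8283 ≈ 918.577.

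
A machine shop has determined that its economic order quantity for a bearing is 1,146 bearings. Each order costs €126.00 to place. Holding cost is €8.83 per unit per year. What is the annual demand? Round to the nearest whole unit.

D ≈ 46,018 bearings per year

The basic EOQ model gives Q* = √(2DS/H); rearrange for the unknown.
From Q* = √(2DS/H): D = Q*²H / (2S) = 1,146² × 8.83 / (2 × 126) = 46018.176.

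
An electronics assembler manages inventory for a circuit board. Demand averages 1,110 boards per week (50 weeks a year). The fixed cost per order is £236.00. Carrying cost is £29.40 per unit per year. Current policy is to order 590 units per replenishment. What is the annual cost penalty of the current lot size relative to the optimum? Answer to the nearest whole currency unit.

Extra cost ≈ £3,121 per year

Annual demand D = 1,110 × 50 = 55,500.
EOQ = √(2DS/H) = √(2 × 55,500 × 236 / 29.4) ≈ 943.94.
Cost at Q* = (D/Q*)S + (Q*/2)H = √(2DSH) ≈ £27,751.80.
Cost at Q = 590: (55,500/590)×236 + (590/2)×29.4 = £22,200.00 + £8,673.00 = £30,873.00.
Excess = £30,873.00 − £27,751.80 = £3,121.20.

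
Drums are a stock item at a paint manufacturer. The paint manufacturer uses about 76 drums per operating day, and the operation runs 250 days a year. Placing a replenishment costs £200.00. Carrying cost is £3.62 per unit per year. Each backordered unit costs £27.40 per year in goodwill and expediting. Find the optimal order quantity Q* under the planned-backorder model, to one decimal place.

Q* ≈ 1,541.7 drums

Annual demand D = 76 × 250 = 19,000.
With planned backorders, Q* = √(2DS/H) · √((H+B)/B).
√(2DS/H) = √(2 × 19,000 × 200 / 3.62) = 1448.947.
√((H+B)/B) = √((3.62+27.4)/27.4) = 1.0640.
Q* ≈ 1541.694.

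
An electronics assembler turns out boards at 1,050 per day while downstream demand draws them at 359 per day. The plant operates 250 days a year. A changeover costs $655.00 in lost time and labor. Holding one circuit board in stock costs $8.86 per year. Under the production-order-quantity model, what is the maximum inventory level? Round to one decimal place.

Annual demand D = 359 × 250 = 89,750.
Production build-up factor (1 − d/p) = 1 − 359/1,050 = 0.6581.
Q* = √(2DS / (H(1 − d/p))) = √(2 × 89,750 × 655 / (8.86 × 0.6581)).
= √(117,572,500 / 5.8307) ≈ 4490.468.
Maximum inventory = Q*(1 − d/p) = 4490.468 × 0.6581 ≈ 2955.156.

I_max ≈ 2,955.2 boards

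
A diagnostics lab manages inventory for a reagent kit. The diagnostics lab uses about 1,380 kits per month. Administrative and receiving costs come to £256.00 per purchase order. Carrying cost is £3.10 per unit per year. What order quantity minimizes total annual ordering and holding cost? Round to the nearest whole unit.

Annual demand D = 1,380 × 12 = 16,560.
EOQ = √(2DS / H) = √(2 × 16,560 × 256 / 3.1).
= √(8,478,720 / 3.1) = √2,735,070.9677 ≈ 1653.805.

Q* ≈ 1,654 kits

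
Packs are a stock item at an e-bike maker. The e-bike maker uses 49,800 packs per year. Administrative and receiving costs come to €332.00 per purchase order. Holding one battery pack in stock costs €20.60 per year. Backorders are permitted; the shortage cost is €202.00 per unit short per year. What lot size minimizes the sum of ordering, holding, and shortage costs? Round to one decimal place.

Q* ≈ 1,330.0 packs

With planned backorders, Q* = √(2DS/H) · √((H+B)/B).
√(2DS/H) = √(2 × 49,800 × 332 / 20.6) = 1266.966.
√((H+B)/B) = √((20.6+202)/202) = 1.0498.
Q* ≈ 1330.001.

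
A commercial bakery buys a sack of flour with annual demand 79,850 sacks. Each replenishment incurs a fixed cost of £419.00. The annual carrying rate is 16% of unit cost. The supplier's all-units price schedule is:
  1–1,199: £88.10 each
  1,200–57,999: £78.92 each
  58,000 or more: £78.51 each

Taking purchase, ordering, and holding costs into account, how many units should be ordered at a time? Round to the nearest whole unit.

Holding cost per unit per year at price C is H = 0.16·C.
Evaluate total cost at each tier's feasible EOQ or, if the EOQ is below the tier, at the tier's minimum quantity.
Tier 1 (£88.10): EOQ = 2178.8 exceeds tier's upper bound 1199, so this tier is dominated.
EOQ at £78.92 = 2302.0 (feasible in tier 2): TC = 79,850×£78.92 + (79,850/2302.0)×419 + (2302.0/2)×0.16×£78.92 = £6,330,829.86.
EOQ at £78.51 = 2308.0 < 58000, so use break Q=58000: TC = 79,850×£78.51 + (79,850/58000.0)×419 + (58000.0/2)×0.16×£78.51 = £6,633,886.75.
Lowest total cost is £6,330,829.86 at Q = 2302.0.

Q* ≈ 2,302 sacks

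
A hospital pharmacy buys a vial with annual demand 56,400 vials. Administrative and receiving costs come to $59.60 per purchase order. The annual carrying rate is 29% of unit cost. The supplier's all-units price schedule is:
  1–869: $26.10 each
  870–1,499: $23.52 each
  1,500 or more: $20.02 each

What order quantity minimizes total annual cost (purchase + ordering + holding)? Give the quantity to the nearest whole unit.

Q* ≈ 1,500 vials

Holding cost per unit per year at price C is H = 0.29·C.
Evaluate total cost at each tier's feasible EOQ or, if the EOQ is below the tier, at the tier's minimum quantity.
Tier 1 ($26.10): EOQ = 942.5 exceeds tier's upper bound 869, so this tier is dominated.
EOQ at $23.52 = 992.8 (feasible in tier 2): TC = 56,400×$23.52 + (56,400/992.8)×59.6 + (992.8/2)×0.29×$23.52 = $1,333,299.66.
EOQ at $20.02 = 1076.1 < 1500, so use break Q=1500: TC = 56,400×$20.02 + (56,400/1500.0)×59.6 + (1500.0/2)×0.29×$20.02 = $1,135,723.31.
Lowest total cost is $1,135,723.31 at Q = 1500.0.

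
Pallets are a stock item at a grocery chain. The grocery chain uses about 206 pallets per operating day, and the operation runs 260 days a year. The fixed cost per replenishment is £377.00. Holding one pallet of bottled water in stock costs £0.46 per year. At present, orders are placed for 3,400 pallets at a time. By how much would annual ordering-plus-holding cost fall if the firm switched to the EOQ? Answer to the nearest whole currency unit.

Annual demand D = 206 × 260 = 53,560.
EOQ = √(2DS/H) = √(2 × 53,560 × 377 / 0.46) ≈ 9369.73.
Cost at Q* = (D/Q*)S + (Q*/2)H = √(2DSH) ≈ £4,310.08.
Cost at Q = 3,400: (53,560/3,400)×377 + (3,400/2)×0.46 = £5,938.86 + £782.00 = £6,720.86.
Excess = £6,720.86 − £4,310.08 = £2,410.78.

Extra cost ≈ £2,411 per year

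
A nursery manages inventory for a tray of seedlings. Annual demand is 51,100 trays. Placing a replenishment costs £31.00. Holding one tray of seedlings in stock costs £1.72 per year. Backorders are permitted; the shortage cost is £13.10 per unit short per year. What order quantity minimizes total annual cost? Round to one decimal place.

With planned backorders, Q* = √(2DS/H) · √((H+B)/B).
√(2DS/H) = √(2 × 51,100 × 31 / 1.72) = 1357.194.
√((H+B)/B) = √((1.72+13.1)/13.1) = 1.0636.
Q* ≈ 1443.546.

Q* ≈ 1,443.5 trays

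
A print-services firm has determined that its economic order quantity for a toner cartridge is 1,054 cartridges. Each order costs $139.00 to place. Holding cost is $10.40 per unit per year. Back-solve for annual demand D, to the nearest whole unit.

Squaring Q* = √(2DS/H) gives Q*² = 2DS/H.
From Q* = √(2DS/H): D = Q*²H / (2S) = 1,054² × 10.4 / (2 × 139) = 41559.447.

D ≈ 41,559 cartridges per year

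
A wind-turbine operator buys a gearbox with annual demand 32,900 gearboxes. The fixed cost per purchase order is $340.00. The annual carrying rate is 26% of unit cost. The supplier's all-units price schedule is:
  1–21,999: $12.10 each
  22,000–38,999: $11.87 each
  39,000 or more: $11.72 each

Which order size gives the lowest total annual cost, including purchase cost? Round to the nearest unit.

Q* ≈ 2,667 gearboxes

Holding cost per unit per year at price C is H = 0.26·C.
For each price level, check whether its EOQ is feasible; otherwise the best quantity at that price is the breakpoint.
EOQ at $12.10 = 2666.7 (feasible in tier 1): TC = 32,900×$12.10 + (32,900/2666.7)×340 + (2666.7/2)×0.26×$12.10 = $406,479.42.
EOQ at $11.87 = 2692.4 < 22000, so use break Q=22000: TC = 32,900×$11.87 + (32,900/22000.0)×340 + (22000.0/2)×0.26×$11.87 = $424,979.65.
EOQ at $11.72 = 2709.6 < 39000, so use break Q=39000: TC = 32,900×$11.72 + (32,900/39000.0)×340 + (39000.0/2)×0.26×$11.72 = $445,295.22.
Lowest total cost is $406,479.42 at Q = 2666.7.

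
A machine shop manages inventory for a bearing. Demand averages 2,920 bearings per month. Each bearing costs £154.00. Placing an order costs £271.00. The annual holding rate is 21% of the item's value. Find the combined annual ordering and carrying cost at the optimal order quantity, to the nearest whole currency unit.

TC* ≈ £24,783

Annual demand D = 2,920 × 12 = 35,040.
Holding cost H = 0.21 × £154.00 = £32.3400 per unit per year.
Q* = √(2DS/H) = √(2 × 35,040 × 271 / 32.34) ≈ 766.32.
At the optimum the two cost components are equal, so total cost = 2·(Q*/2)H = Q*·H.
Minimum total = √(2DSH) = √(2 × 35,040 × 271 × 32.34) ≈ 24782.876.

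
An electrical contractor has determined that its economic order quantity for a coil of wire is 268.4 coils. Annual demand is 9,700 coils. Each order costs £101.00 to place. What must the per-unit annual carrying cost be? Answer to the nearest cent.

The basic EOQ model gives Q* = √(2DS/H); rearrange for the unknown.
From Q* = √(2DS/H): H = 2DS / Q*² = 2 × 9,700 × 101 / 268.4² = 27.1993.

H ≈ £27.20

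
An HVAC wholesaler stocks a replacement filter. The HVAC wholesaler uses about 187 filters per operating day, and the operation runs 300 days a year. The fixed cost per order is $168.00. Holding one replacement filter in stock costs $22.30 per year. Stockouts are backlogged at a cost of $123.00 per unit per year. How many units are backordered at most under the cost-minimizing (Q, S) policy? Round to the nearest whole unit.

S* ≈ 153 filters

Annual demand D = 187 × 300 = 56,100.
With planned backorders, Q* = √(2DS/H) · √((H+B)/B).
√(2DS/H) = √(2 × 56,100 × 168 / 22.3) = 919.388.
√((H+B)/B) = √((22.3+123)/123) = 1.0869.
Q* ≈ 999.261.
S* = Q* · H/(H+B) = 999.261 × 22.3/145.3 ≈ 153.362.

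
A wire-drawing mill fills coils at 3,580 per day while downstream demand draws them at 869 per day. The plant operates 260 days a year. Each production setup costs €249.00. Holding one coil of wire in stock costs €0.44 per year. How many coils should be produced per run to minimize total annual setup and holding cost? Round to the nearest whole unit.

Q* ≈ 18,376 coils

Annual demand D = 869 × 260 = 225,940.
Production build-up factor (1 − d/p) = 1 − 869/3,580 = 0.7573.
Q* = √(2DS / (H(1 − d/p))) = √(2 × 225,940 × 249 / (0.44 × 0.7573)).
= √(112,518,120 / 0.3332) ≈ 18376.451.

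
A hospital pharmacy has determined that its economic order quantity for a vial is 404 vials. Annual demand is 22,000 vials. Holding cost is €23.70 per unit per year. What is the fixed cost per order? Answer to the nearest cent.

S ≈ €87.91

The basic EOQ model gives Q* = √(2DS/H); rearrange for the unknown.
From Q* = √(2DS/H): S = Q*²H / (2D) = 404² × 23.7 / (2 × 22,000) = 87.9141.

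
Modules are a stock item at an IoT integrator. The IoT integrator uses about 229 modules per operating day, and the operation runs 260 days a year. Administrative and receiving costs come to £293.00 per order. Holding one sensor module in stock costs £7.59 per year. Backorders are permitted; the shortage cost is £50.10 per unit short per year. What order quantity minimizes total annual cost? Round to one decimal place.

Q* ≈ 2,300.7 modules

Annual demand D = 229 × 260 = 59,540.
With planned backorders, Q* = √(2DS/H) · √((H+B)/B).
√(2DS/H) = √(2 × 59,540 × 293 / 7.59) = 2144.037.
√((H+B)/B) = √((7.59+50.1)/50.1) = 1.0731.
Q* ≈ 2300.720.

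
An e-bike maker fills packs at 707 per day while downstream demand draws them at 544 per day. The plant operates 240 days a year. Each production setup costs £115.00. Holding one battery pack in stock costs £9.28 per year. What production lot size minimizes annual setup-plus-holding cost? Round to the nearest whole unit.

Annual demand D = 544 × 240 = 130,560.
Production build-up factor (1 − d/p) = 1 − 544/707 = 0.2306.
Q* = √(2DS / (H(1 − d/p))) = √(2 × 130,560 × 115 / (9.28 × 0.2306)).
= √(30,028,800 / 2.1395) ≈ 3746.372.

Q* ≈ 3,746 packs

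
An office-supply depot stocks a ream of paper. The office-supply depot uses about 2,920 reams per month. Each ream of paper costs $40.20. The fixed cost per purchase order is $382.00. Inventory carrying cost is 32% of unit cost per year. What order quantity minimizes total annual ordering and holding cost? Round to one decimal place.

Q* ≈ 1,442.6 reams

Annual demand D = 2,920 × 12 = 35,040.
Holding cost H = 0.32 × $40.20 = $12.8640 per unit per year.
EOQ = √(2DS / H) = √(2 × 35,040 × 382 / 12.864).
= √(26,770,560 / 12.864) = √2,081,044.7761 ≈ 1442.583.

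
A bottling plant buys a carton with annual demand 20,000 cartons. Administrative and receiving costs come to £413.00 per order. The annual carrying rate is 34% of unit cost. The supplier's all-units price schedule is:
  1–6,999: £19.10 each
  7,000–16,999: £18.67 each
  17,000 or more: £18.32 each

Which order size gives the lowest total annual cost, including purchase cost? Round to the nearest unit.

Holding cost per unit per year at price C is H = 0.34·C.
Evaluate total cost at each tier's feasible EOQ or, if the EOQ is below the tier, at the tier's minimum quantity.
EOQ at £19.10 = 1595.0 (feasible in tier 1): TC = 20,000×£19.10 + (20,000/1595.0)×413 + (1595.0/2)×0.34×£19.10 = £392,357.65.
EOQ at £18.67 = 1613.2 < 7000, so use break Q=7000: TC = 20,000×£18.67 + (20,000/7000.0)×413 + (7000.0/2)×0.34×£18.67 = £396,797.30.
EOQ at £18.32 = 1628.6 < 17000, so use break Q=17000: TC = 20,000×£18.32 + (20,000/17000.0)×413 + (17000.0/2)×0.34×£18.32 = £419,830.68.
Lowest total cost is £392,357.65 at Q = 1595.0.

Q* ≈ 1,595 cartons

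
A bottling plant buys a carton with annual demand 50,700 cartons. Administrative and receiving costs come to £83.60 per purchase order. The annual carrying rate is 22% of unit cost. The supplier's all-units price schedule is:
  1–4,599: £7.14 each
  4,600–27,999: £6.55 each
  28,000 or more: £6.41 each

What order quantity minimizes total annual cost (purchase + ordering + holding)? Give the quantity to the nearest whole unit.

Q* ≈ 4,600 cartons

Holding cost per unit per year at price C is H = 0.22·C.
Evaluate total cost at each tier's feasible EOQ or, if the EOQ is below the tier, at the tier's minimum quantity.
EOQ at £7.14 = 2323.1 (feasible in tier 1): TC = 50,700×£7.14 + (50,700/2323.1)×83.6 + (2323.1/2)×0.22×£7.14 = £365,647.07.
EOQ at £6.55 = 2425.4 < 4600, so use break Q=4600: TC = 50,700×£6.55 + (50,700/4600.0)×83.6 + (4600.0/2)×0.22×£6.55 = £336,320.72.
EOQ at £6.41 = 2451.8 < 28000, so use break Q=28000: TC = 50,700×£6.41 + (50,700/28000.0)×83.6 + (28000.0/2)×0.22×£6.41 = £344,881.18.
Lowest total cost is £336,320.72 at Q = 4600.0.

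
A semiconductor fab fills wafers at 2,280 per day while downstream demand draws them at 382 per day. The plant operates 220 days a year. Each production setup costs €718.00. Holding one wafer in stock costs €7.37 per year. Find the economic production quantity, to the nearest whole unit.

Q* ≈ 4,435 wafers

Annual demand D = 382 × 220 = 84,040.
Production build-up factor (1 − d/p) = 1 − 382/2,280 = 0.8325.
Q* = √(2DS / (H(1 − d/p))) = √(2 × 84,040 × 718 / (7.37 × 0.8325)).
= √(120,681,440 / 6.1352) ≈ 4435.125.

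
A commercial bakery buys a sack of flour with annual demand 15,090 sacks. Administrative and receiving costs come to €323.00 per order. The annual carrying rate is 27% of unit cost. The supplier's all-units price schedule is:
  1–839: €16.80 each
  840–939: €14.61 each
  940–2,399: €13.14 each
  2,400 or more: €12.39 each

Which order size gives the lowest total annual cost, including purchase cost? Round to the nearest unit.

Holding cost per unit per year at price C is H = 0.27·C.
For each price level, check whether its EOQ is feasible; otherwise the best quantity at that price is the breakpoint.
Tier 1 (€16.80): EOQ = 1466.0 exceeds tier's upper bound 839, so this tier is dominated.
Tier 2 (€14.61): EOQ = 1572.0 exceeds tier's upper bound 939, so this tier is dominated.
EOQ at €13.14 = 1657.6 (feasible in tier 3): TC = 15,090×€13.14 + (15,090/1657.6)×323 + (1657.6/2)×0.27×€13.14 = €204,163.45.
EOQ at €12.39 = 1707.0 < 2400, so use break Q=2400: TC = 15,090×€12.39 + (15,090/2400.0)×323 + (2400.0/2)×0.27×€12.39 = €193,010.32.
Lowest total cost is €193,010.32 at Q = 2400.0.

Q* ≈ 2,400 sacks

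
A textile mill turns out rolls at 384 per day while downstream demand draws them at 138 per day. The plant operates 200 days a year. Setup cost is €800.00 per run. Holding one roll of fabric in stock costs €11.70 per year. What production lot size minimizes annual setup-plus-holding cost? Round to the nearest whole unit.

Annual demand D = 138 × 200 = 27,600.
Production build-up factor (1 − d/p) = 1 − 138/384 = 0.6406.
Q* = √(2DS / (H(1 − d/p))) = √(2 × 27,600 × 800 / (11.7 × 0.6406)).
= √(44,160,000 / 7.4953) ≈ 2427.279.

Q* ≈ 2,427 rolls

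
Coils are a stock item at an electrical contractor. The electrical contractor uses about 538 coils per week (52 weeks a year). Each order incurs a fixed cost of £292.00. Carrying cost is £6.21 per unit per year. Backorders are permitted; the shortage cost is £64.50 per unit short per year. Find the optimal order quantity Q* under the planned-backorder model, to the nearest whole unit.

Annual demand D = 538 × 52 = 27,976.
With planned backorders, Q* = √(2DS/H) · √((H+B)/B).
√(2DS/H) = √(2 × 27,976 × 292 / 6.21) = 1622.010.
√((H+B)/B) = √((6.21+64.5)/64.5) = 1.0470.
Q* ≈ 1698.298.

Q* ≈ 1,698 coils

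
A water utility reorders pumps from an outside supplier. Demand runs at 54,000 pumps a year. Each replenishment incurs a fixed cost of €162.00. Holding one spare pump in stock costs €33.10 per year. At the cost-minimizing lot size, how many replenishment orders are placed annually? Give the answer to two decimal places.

EOQ = √(2DS/H) = √(2 × 54,000 × 162 / 33.1) ≈ 727.04.
Orders per year = D / Q* = 54,000 / 727.04 ≈ 74.274.

N ≈ 74.27 orders per year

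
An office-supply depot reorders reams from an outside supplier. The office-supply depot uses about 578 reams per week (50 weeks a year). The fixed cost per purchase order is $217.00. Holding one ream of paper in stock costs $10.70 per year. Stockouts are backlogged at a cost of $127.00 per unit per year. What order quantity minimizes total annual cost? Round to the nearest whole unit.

Q* ≈ 1,127 reams

Annual demand D = 578 × 50 = 28,900.
With planned backorders, Q* = √(2DS/H) · √((H+B)/B).
√(2DS/H) = √(2 × 28,900 × 217 / 10.7) = 1082.684.
√((H+B)/B) = √((10.7+127)/127) = 1.0413.
Q* ≈ 1127.371.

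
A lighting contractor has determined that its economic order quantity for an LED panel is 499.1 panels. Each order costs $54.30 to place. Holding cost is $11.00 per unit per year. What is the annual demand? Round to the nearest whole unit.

D ≈ 25,231 panels per year

Invert the EOQ relation Q*² = 2DS/H.
From Q* = √(2DS/H): D = Q*²H / (2S) = 499.1² × 11 / (2 × 54.3) = 25231.205.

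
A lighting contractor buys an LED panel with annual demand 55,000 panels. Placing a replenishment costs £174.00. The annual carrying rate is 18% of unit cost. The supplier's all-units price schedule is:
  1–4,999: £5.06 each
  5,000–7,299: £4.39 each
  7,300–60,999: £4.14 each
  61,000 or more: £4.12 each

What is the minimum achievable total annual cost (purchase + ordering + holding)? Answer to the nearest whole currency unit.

TC* ≈ £231,731

Holding cost per unit per year at price C is H = 0.18·C.
Candidates are each tier's EOQ (if it falls in that tier) and each price-break quantity.
EOQ at £5.06 = 4584.2 (feasible in tier 1): TC = 55,000×£5.06 + (55,000/4584.2)×174 + (4584.2/2)×0.18×£5.06 = £282,475.25.
EOQ at £4.39 = 4921.6 < 5000, so use break Q=5000: TC = 55,000×£4.39 + (55,000/5000.0)×174 + (5000.0/2)×0.18×£4.39 = £245,339.50.
EOQ at £4.14 = 5068.0 < 7300, so use break Q=7300: TC = 55,000×£4.14 + (55,000/7300.0)×174 + (7300.0/2)×0.18×£4.14 = £231,730.94.
EOQ at £4.12 = 5080.3 < 61000, so use break Q=61000: TC = 55,000×£4.12 + (55,000/61000.0)×174 + (61000.0/2)×0.18×£4.12 = £249,375.69.
Lowest total cost among the candidates is at Q = 7300.0.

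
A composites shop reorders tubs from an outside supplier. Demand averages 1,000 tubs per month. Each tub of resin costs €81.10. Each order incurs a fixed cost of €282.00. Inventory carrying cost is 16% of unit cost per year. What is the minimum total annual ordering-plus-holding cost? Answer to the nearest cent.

TC* ≈ €9,371.32

Annual demand D = 1,000 × 12 = 12,000.
Holding cost H = 0.16 × €81.10 = €12.9760 per unit per year.
EOQ = √(2DS/H) = √(2 × 12,000 × 282 / 12.976) ≈ 722.20.
At Q*, ordering cost (D/Q*)S equals holding cost (Q*/2)H, each = √(DSH/2).
Minimum total = √(2DSH) = √(2 × 12,000 × 282 × 12.976) ≈ 9371.316.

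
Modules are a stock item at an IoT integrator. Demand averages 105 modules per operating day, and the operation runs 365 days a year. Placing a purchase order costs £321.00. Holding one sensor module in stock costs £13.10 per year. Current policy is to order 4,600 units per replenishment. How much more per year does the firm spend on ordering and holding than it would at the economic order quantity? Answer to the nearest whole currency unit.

Extra cost ≈ £14,851 per year

Annual demand D = 105 × 365 = 38,325.
EOQ = √(2DS/H) = √(2 × 38,325 × 321 / 13.1) ≈ 1370.48.
Cost at Q* = (D/Q*)S + (Q*/2)H = √(2DSH) ≈ £17,953.30.
Cost at Q = 4,600: (38,325/4,600)×321 + (4,600/2)×13.1 = £2,674.42 + £30,130.00 = £32,804.42.
Excess = £32,804.42 − £17,953.30 = £14,851.12.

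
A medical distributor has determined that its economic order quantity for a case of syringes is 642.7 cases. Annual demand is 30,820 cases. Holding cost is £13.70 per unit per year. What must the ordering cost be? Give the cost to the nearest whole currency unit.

S ≈ £92

Invert the EOQ relation Q*² = 2DS/H.
From Q* = √(2DS/H): S = Q*²H / (2D) = 642.7² × 13.7 / (2 × 30,820) = 91.8067.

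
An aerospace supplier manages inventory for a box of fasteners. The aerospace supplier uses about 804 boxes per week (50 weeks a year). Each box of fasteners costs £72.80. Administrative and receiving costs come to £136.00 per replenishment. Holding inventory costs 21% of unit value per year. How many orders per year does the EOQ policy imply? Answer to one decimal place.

N ≈ 47.5 orders per year

Annual demand D = 804 × 50 = 40,200.
Holding cost H = 0.21 × £72.80 = £15.2880 per unit per year.
The optimal lot size = √(2DS/H) = √(2 × 40,200 × 136 / 15.288) ≈ 845.71.
Orders per year = D / Q* = 40,200 / 845.71 ≈ 47.534.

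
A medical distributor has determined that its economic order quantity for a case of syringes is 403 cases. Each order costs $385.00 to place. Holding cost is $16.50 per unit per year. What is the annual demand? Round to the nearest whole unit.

Squaring Q* = √(2DS/H) gives Q*² = 2DS/H.
From Q* = √(2DS/H): D = Q*²H / (2S) = 403² × 16.5 / (2 × 385) = 3480.193.

D ≈ 3,480 cases per year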